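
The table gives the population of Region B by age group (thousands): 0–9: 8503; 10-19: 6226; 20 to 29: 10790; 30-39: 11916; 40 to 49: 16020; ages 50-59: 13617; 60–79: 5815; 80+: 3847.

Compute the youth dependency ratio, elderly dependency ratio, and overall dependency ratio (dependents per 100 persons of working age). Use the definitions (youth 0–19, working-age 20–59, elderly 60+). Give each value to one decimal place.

Youth dependency ratio: 28.1
Old-age dependency ratio: 18.5
Total dependency ratio: 46.6

0–19: 8503 + 6226 = 14729
20–59: 10790 + 11916 + 16020 + 13617 = 52343
60+: 5815 + 3847 = 9662
Youth dependency ratio = 14729 / 52343 × 100 = 28.1
Old-age dependency ratio = 9662 / 52343 × 100 = 18.5
Total dependency ratio = (14729 + 9662) / 52343 × 100 = 24391 / 52343 × 100 = 46.6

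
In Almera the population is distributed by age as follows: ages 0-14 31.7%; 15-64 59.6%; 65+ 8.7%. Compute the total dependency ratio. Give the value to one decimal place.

Total dependency ratio = (31.7 + 8.7) / 59.6 × 100 = 40.4 / 59.6 × 100 = 67.8

Total dependency ratio: 67.8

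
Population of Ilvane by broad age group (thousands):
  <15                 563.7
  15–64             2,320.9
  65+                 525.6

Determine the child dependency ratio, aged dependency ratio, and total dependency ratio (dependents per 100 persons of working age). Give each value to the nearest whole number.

Youth dependency ratio: 24
Old-age dependency ratio: 23
Total dependency ratio: 47

Youth dependency ratio = 563.7 / 2,320.9 × 100 = 24
Old-age dependency ratio = 525.6 / 2,320.9 × 100 = 23
Total dependency ratio = (563.7 + 525.6) / 2,320.9 × 100 = 1,089.3 / 2,320.9 × 100 = 47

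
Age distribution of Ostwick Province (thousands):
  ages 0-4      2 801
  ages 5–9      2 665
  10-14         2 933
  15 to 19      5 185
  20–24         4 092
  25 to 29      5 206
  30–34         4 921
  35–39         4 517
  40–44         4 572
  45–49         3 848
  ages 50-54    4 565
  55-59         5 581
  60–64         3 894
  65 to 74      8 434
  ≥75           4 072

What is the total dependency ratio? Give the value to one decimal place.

Total dependency ratio: 45.1

0–14: 2 801 + 2 665 + 2 933 = 8 399
15–64: 5 185 + 4 092 + 5 206 + 4 921 + 4 517 + 4 572 + 3 848 + 4 565 + 5 581 + 3 894 = 46 381
65+: 8 434 + 4 072 = 12 506
Total dependency ratio = (8 399 + 12 506) / 46 381 × 100 = 20 905 / 46 381 × 100 = 45.1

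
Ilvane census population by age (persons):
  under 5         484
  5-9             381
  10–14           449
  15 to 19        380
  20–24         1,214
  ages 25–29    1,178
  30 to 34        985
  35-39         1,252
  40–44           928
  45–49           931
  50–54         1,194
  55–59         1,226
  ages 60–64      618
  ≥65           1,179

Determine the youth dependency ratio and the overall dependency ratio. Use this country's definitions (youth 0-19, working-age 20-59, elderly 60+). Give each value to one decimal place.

0–19: 484 + 381 + 449 + 380 = 1,694
20–59: 1,214 + 1,178 + 985 + 1,252 + 928 + 931 + 1,194 + 1,226 = 8,908
60+: 618 + 1,179 = 1,797
Youth dependency ratio = 1,694 / 8,908 × 100 = 19.0
Total dependency ratio = (1,694 + 1,797) / 8,908 × 100 = 3,491 / 8,908 × 100 = 39.2

Youth dependency ratio: 19.0
Total dependency ratio: 39.2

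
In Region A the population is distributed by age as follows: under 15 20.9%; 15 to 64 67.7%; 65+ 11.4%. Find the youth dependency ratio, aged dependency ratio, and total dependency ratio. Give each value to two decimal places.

Youth dependency ratio = 20.9 / 67.7 × 100 = 30.87
Old-age dependency ratio = 11.4 / 67.7 × 100 = 16.84
Total dependency ratio = (20.9 + 11.4) / 67.7 × 100 = 32.3 / 67.7 × 100 = 47.71

Youth dependency ratio: 30.87
Old-age dependency ratio: 16.84
Total dependency ratio: 47.71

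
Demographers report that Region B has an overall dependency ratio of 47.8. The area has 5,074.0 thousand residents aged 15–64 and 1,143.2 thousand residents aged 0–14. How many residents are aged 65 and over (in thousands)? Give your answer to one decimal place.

Aged 65 and over: 1,282.2

Total dependency ratio = (youth + elderly) / working-age × 100
47.8 = (1,143.2 + E) / 5,074.0 × 100
⇒ 1,282.2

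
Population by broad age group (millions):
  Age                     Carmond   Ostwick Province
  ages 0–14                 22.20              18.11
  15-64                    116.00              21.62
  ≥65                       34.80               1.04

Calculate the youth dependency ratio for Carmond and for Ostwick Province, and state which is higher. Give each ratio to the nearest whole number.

Carmond: 19
Ostwick Province: 84
Higher: Ostwick Province

Carmond: 22.20 / 116.00 × 100 = 19
Ostwick Province: 18.11 / 21.62 × 100 = 84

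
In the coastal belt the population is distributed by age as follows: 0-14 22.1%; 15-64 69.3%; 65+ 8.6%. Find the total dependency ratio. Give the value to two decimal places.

Total dependency ratio = (22.1 + 8.6) / 69.3 × 100 = 30.7 / 69.3 × 100 = 44.30

Total dependency ratio: 44.30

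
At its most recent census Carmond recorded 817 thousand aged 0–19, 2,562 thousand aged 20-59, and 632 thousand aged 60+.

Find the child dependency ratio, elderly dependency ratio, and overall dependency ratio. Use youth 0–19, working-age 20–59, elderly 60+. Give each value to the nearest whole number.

Youth dependency ratio = 817 / 2,562 × 100 = 32
Old-age dependency ratio = 632 / 2,562 × 100 = 25
Total dependency ratio = (817 + 632) / 2,562 × 100 = 1,449 / 2,562 × 100 = 57

Youth dependency ratio: 32
Old-age dependency ratio: 25
Total dependency ratio: 57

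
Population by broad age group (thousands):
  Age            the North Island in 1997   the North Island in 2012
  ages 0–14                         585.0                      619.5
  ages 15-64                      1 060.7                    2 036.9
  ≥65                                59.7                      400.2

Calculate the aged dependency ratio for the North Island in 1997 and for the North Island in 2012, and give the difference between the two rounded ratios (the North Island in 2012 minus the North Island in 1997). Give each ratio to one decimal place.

the North Island in 1997: 59.7 / 1 060.7 × 100 = 5.6
the North Island in 2012: 400.2 / 2 036.9 × 100 = 19.6

the North Island in 1997: 5.6
the North Island in 2012: 19.6
Difference: +14.0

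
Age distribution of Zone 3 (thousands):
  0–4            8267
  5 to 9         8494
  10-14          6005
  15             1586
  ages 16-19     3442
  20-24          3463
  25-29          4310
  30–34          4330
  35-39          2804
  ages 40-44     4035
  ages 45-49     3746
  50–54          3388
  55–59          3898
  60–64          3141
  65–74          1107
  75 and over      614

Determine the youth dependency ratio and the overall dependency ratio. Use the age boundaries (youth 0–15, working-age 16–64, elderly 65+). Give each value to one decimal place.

0–15: 8267 + 8494 + 6005 + 1586 = 24352
16–64: 3442 + 3463 + 4310 + 4330 + 2804 + 4035 + 3746 + 3388 + 3898 + 3141 = 36557
65+: 1107 + 614 = 1721
Youth dependency ratio = 24352 / 36557 × 100 = 66.6
Total dependency ratio = (24352 + 1721) / 36557 × 100 = 26073 / 36557 × 100 = 71.3

Youth dependency ratio: 66.6
Total dependency ratio: 71.3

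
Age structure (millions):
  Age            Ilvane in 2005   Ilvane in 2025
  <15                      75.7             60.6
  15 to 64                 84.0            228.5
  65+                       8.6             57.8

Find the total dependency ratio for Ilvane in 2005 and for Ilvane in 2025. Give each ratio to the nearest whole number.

Ilvane in 2005: (75.7 + 8.6) / 84.0 × 100 = 84.3 / 84.0 × 100 = 100
Ilvane in 2025: (60.6 + 57.8) / 228.5 × 100 = 118.4 / 228.5 × 100 = 52

Ilvane in 2005: 100
Ilvane in 2025: 52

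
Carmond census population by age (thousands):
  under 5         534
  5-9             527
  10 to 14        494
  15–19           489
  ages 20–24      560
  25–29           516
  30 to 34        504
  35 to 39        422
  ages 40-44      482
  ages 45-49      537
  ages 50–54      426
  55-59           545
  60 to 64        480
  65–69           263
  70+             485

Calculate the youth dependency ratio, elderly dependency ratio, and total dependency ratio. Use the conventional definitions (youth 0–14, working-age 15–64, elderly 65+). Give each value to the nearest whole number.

Youth dependency ratio: 31
Old-age dependency ratio: 15
Total dependency ratio: 46

0–14: 534 + 527 + 494 = 1555
15–64: 489 + 560 + 516 + 504 + 422 + 482 + 537 + 426 + 545 + 480 = 4961
65+: 263 + 485 = 748
Youth dependency ratio = 1555 / 4961 × 100 = 31
Old-age dependency ratio = 748 / 4961 × 100 = 15
Total dependency ratio = (1555 + 748) / 4961 × 100 = 2303 / 4961 × 100 = 46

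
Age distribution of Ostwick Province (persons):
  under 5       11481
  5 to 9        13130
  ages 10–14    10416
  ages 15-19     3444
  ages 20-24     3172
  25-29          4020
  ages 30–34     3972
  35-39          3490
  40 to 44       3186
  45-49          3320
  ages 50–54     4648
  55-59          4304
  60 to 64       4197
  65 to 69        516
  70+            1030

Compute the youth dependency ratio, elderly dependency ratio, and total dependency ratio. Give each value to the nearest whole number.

Youth dependency ratio: 93
Old-age dependency ratio: 4
Total dependency ratio: 97

0–14: 11481 + 13130 + 10416 = 35027
15–64: 3444 + 3172 + 4020 + 3972 + 3490 + 3186 + 3320 + 4648 + 4304 + 4197 = 37753
65+: 516 + 1030 = 1546
Youth dependency ratio = 35027 / 37753 × 100 = 93
Old-age dependency ratio = 1546 / 37753 × 100 = 4
Total dependency ratio = (35027 + 1546) / 37753 × 100 = 36573 / 37753 × 100 = 97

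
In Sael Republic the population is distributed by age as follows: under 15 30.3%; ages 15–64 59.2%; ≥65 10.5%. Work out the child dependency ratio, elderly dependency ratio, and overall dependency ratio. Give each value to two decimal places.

Youth dependency ratio = 30.3 / 59.2 × 100 = 51.18
Old-age dependency ratio = 10.5 / 59.2 × 100 = 17.74
Total dependency ratio = (30.3 + 10.5) / 59.2 × 100 = 40.8 / 59.2 × 100 = 68.92

Youth dependency ratio: 51.18
Old-age dependency ratio: 17.74
Total dependency ratio: 68.92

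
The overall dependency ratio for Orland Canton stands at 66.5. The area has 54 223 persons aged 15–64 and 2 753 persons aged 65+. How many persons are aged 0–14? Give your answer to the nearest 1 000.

Total dependency ratio = (youth + elderly) / working-age × 100
66.5 = (Y + 2 753) / 54 223 × 100
⇒ 33 000

Aged 0–14: 33 000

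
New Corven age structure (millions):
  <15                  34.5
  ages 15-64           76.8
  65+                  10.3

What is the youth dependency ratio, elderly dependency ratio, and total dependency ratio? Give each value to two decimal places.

Youth dependency ratio: 44.92
Old-age dependency ratio: 13.41
Total dependency ratio: 58.33

Youth dependency ratio = 34.5 / 76.8 × 100 = 44.92
Old-age dependency ratio = 10.3 / 76.8 × 100 = 13.41
Total dependency ratio = (34.5 + 10.3) / 76.8 × 100 = 44.8 / 76.8 × 100 = 58.33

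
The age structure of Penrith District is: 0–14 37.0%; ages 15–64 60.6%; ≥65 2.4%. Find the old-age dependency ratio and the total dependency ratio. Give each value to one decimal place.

Old-age dependency ratio: 4.0
Total dependency ratio: 65.0

Old-age dependency ratio = 2.4 / 60.6 × 100 = 4.0
Total dependency ratio = (37.0 + 2.4) / 60.6 × 100 = 39.4 / 60.6 × 100 = 65.0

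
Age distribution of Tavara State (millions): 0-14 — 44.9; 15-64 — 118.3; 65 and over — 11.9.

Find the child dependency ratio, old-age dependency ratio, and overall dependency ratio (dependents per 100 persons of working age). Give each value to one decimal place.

Youth dependency ratio: 38.0
Old-age dependency ratio: 10.1
Total dependency ratio: 48.0

Youth dependency ratio = 44.9 / 118.3 × 100 = 38.0
Old-age dependency ratio = 11.9 / 118.3 × 100 = 10.1
Total dependency ratio = (44.9 + 11.9) / 118.3 × 100 = 56.8 / 118.3 × 100 = 48.0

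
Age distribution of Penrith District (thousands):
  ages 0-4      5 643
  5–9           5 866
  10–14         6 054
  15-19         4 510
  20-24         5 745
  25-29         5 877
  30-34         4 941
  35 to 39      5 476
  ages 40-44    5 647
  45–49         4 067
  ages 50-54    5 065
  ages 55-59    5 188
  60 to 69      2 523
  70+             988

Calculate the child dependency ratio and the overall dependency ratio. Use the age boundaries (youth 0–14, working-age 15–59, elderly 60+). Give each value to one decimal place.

Youth dependency ratio: 37.8
Total dependency ratio: 45.3

0–14: 5 643 + 5 866 + 6 054 = 17 563
15–59: 4 510 + 5 745 + 5 877 + 4 941 + 5 476 + 5 647 + 4 067 + 5 065 + 5 188 = 46 516
60+: 2 523 + 988 = 3 511
Youth dependency ratio = 17 563 / 46 516 × 100 = 37.8
Total dependency ratio = (17 563 + 3 511) / 46 516 × 100 = 21 074 / 46 516 × 100 = 45.3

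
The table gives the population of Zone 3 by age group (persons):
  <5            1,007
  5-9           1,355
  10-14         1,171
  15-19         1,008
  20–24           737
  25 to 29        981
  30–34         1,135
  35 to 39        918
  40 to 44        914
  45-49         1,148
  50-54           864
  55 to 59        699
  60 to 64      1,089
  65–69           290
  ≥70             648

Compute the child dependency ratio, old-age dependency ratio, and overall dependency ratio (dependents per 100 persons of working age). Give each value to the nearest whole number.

Youth dependency ratio: 37
Old-age dependency ratio: 10
Total dependency ratio: 47

0–14: 1,007 + 1,355 + 1,171 = 3,533
15–64: 1,008 + 737 + 981 + 1,135 + 918 + 914 + 1,148 + 864 + 699 + 1,089 = 9,493
65+: 290 + 648 = 938
Youth dependency ratio = 3,533 / 9,493 × 100 = 37
Old-age dependency ratio = 938 / 9,493 × 100 = 10
Total dependency ratio = (3,533 + 938) / 9,493 × 100 = 4,471 / 9,493 × 100 = 47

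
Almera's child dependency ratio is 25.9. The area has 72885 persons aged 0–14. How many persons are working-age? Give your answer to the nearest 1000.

Working-age: 281000

Youth dependency ratio = youth / working-age × 100
25.9 = 72885 / W × 100
⇒ 281000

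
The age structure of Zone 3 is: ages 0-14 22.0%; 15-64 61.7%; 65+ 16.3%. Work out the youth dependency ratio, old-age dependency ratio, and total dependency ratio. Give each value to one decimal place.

Youth dependency ratio = 22.0 / 61.7 × 100 = 35.7
Old-age dependency ratio = 16.3 / 61.7 × 100 = 26.4
Total dependency ratio = (22.0 + 16.3) / 61.7 × 100 = 38.3 / 61.7 × 100 = 62.1

Youth dependency ratio: 35.7
Old-age dependency ratio: 26.4
Total dependency ratio: 62.1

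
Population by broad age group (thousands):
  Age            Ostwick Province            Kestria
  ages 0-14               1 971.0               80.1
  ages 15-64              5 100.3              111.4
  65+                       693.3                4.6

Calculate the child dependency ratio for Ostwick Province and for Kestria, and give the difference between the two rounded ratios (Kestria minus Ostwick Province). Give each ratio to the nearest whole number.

Ostwick Province: 1 971.0 / 5 100.3 × 100 = 39
Kestria: 80.1 / 111.4 × 100 = 72

Ostwick Province: 39
Kestria: 72
Difference: +33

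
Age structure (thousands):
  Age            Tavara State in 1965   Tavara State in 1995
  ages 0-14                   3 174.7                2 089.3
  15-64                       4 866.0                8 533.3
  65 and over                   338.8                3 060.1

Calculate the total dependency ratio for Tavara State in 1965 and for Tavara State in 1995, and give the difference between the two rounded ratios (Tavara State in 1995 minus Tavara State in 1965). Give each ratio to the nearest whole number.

Tavara State in 1965: 72
Tavara State in 1995: 60
Difference: -12

Tavara State in 1965: (3 174.7 + 338.8) / 4 866.0 × 100 = 3 513.5 / 4 866.0 × 100 = 72
Tavara State in 1995: (2 089.3 + 3 060.1) / 8 533.3 × 100 = 5 149.4 / 8 533.3 × 100 = 60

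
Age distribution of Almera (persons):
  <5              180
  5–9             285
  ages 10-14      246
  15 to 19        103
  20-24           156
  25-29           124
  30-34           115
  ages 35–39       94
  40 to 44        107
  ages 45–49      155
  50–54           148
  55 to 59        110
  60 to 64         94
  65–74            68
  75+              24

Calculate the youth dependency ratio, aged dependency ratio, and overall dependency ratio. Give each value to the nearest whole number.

Youth dependency ratio: 59
Old-age dependency ratio: 8
Total dependency ratio: 67

0–14: 180 + 285 + 246 = 711
15–64: 103 + 156 + 124 + 115 + 94 + 107 + 155 + 148 + 110 + 94 = 1 206
65+: 68 + 24 = 92
Youth dependency ratio = 711 / 1 206 × 100 = 59
Old-age dependency ratio = 92 / 1 206 × 100 = 8
Total dependency ratio = (711 + 92) / 1 206 × 100 = 803 / 1 206 × 100 = 67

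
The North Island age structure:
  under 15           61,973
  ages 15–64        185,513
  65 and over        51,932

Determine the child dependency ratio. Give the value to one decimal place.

Youth dependency ratio: 33.4

Youth dependency ratio = 61,973 / 185,513 × 100 = 33.4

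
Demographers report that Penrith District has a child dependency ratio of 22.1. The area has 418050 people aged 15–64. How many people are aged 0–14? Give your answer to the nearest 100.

Aged 0–14: 92400

Youth dependency ratio = youth / working-age × 100
22.1 = Y / 418050 × 100
⇒ 92400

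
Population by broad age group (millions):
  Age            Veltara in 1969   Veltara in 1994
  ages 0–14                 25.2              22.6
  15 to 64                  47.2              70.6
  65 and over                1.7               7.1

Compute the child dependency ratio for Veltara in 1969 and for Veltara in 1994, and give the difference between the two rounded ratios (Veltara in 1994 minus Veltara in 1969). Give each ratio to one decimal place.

Veltara in 1969: 53.4
Veltara in 1994: 32.0
Difference: -21.4

Veltara in 1969: 25.2 / 47.2 × 100 = 53.4
Veltara in 1994: 22.6 / 70.6 × 100 = 32.0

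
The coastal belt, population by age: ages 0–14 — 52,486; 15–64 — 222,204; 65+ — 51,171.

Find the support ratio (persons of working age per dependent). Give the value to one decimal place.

Support ratio = 222,204 / (52,486 + 51,171) = 222,204 / 103,657 = 2.1

Support ratio: 2.1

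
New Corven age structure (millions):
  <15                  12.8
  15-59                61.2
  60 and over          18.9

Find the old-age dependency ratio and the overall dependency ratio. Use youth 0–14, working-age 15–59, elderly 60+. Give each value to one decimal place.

Old-age dependency ratio = 18.9 / 61.2 × 100 = 30.9
Total dependency ratio = (12.8 + 18.9) / 61.2 × 100 = 31.7 / 61.2 × 100 = 51.8

Old-age dependency ratio: 30.9
Total dependency ratio: 51.8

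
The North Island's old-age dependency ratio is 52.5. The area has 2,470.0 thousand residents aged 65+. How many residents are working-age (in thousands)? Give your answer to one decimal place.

Old-age dependency ratio = elderly / working-age × 100
52.5 = 2,470.0 / W × 100
⇒ 4,704.8

Working-age: 4,704.8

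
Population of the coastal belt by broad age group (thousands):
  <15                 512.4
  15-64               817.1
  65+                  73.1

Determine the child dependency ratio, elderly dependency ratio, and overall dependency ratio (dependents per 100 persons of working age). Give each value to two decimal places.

Youth dependency ratio: 62.71
Old-age dependency ratio: 8.95
Total dependency ratio: 71.66

Youth dependency ratio = 512.4 / 817.1 × 100 = 62.71
Old-age dependency ratio = 73.1 / 817.1 × 100 = 8.95
Total dependency ratio = (512.4 + 73.1) / 817.1 × 100 = 585.5 / 817.1 × 100 = 71.66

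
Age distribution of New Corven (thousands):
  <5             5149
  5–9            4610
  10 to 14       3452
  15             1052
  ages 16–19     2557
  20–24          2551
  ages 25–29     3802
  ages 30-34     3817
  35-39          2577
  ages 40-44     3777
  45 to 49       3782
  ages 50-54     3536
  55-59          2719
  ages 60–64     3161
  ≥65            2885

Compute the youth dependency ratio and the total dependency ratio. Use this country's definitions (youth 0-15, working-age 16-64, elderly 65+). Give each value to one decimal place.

Youth dependency ratio: 44.2
Total dependency ratio: 53.1

0–15: 5149 + 4610 + 3452 + 1052 = 14263
16–64: 2557 + 2551 + 3802 + 3817 + 2577 + 3777 + 3782 + 3536 + 2719 + 3161 = 32279
65+: 2885
Youth dependency ratio = 14263 / 32279 × 100 = 44.2
Total dependency ratio = (14263 + 2885) / 32279 × 100 = 17148 / 32279 × 100 = 53.1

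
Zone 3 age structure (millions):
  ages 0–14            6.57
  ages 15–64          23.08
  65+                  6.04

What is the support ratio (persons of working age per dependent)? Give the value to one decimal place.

Support ratio = 23.08 / (6.57 + 6.04) = 23.08 / 12.61 = 1.8

Support ratio: 1.8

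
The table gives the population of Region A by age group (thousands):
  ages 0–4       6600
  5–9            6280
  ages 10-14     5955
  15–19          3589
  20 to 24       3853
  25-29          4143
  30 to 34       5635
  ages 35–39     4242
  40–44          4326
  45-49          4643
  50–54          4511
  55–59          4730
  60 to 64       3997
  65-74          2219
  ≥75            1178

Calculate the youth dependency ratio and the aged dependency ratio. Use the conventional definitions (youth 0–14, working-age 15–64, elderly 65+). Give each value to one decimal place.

0–14: 6600 + 6280 + 5955 = 18835
15–64: 3589 + 3853 + 4143 + 5635 + 4242 + 4326 + 4643 + 4511 + 4730 + 3997 = 43669
65+: 2219 + 1178 = 3397
Youth dependency ratio = 18835 / 43669 × 100 = 43.1
Old-age dependency ratio = 3397 / 43669 × 100 = 7.8

Youth dependency ratio: 43.1
Old-age dependency ratio: 7.8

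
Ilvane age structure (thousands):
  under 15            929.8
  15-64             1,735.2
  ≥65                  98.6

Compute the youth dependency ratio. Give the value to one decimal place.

Youth dependency ratio = 929.8 / 1,735.2 × 100 = 53.6

Youth dependency ratio: 53.6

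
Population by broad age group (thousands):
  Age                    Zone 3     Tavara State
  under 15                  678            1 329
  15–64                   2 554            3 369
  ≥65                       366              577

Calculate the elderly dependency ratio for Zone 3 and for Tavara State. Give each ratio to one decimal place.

Zone 3: 366 / 2 554 × 100 = 14.3
Tavara State: 577 / 3 369 × 100 = 17.1

Zone 3: 14.3
Tavara State: 17.1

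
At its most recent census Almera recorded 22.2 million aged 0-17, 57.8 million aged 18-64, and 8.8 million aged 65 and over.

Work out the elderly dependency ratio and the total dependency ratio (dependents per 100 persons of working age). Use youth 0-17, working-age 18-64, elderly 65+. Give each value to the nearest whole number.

Old-age dependency ratio: 15
Total dependency ratio: 54

Old-age dependency ratio = 8.8 / 57.8 × 100 = 15
Total dependency ratio = (22.2 + 8.8) / 57.8 × 100 = 31.0 / 57.8 × 100 = 54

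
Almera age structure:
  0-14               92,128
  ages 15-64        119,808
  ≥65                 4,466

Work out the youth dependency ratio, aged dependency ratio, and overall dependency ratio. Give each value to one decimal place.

Youth dependency ratio = 92,128 / 119,808 × 100 = 76.9
Old-age dependency ratio = 4,466 / 119,808 × 100 = 3.7
Total dependency ratio = (92,128 + 4,466) / 119,808 × 100 = 96,594 / 119,808 × 100 = 80.6

Youth dependency ratio: 76.9
Old-age dependency ratio: 3.7
Total dependency ratio: 80.6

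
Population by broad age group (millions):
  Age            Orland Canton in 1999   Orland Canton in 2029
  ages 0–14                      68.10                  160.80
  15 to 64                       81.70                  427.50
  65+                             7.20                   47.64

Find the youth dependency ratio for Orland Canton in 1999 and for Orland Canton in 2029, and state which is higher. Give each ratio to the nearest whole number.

Orland Canton in 1999: 68.10 / 81.70 × 100 = 83
Orland Canton in 2029: 160.80 / 427.50 × 100 = 38

Orland Canton in 1999: 83
Orland Canton in 2029: 38
Higher: Orland Canton in 1999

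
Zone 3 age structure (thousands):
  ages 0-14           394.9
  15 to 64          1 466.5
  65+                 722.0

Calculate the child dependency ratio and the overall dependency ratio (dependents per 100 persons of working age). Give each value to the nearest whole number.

Youth dependency ratio = 394.9 / 1 466.5 × 100 = 27
Total dependency ratio = (394.9 + 722.0) / 1 466.5 × 100 = 1 116.9 / 1 466.5 × 100 = 76

Youth dependency ratio: 27
Total dependency ratio: 76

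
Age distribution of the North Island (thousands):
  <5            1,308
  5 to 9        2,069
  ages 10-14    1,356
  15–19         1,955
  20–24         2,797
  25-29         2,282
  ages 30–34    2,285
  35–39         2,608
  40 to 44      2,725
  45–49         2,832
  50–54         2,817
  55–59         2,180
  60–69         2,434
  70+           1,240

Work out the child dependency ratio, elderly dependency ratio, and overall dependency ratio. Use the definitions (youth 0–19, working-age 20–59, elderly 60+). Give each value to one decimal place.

Youth dependency ratio: 32.6
Old-age dependency ratio: 17.9
Total dependency ratio: 50.5

0–19: 1,308 + 2,069 + 1,356 + 1,955 = 6,688
20–59: 2,797 + 2,282 + 2,285 + 2,608 + 2,725 + 2,832 + 2,817 + 2,180 = 20,526
60+: 2,434 + 1,240 = 3,674
Youth dependency ratio = 6,688 / 20,526 × 100 = 32.6
Old-age dependency ratio = 3,674 / 20,526 × 100 = 17.9
Total dependency ratio = (6,688 + 3,674) / 20,526 × 100 = 10,362 / 20,526 × 100 = 50.5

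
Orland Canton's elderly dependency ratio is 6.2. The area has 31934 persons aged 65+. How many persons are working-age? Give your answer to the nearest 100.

Old-age dependency ratio = elderly / working-age × 100
6.2 = 31934 / W × 100
⇒ 515100

Working-age: 515100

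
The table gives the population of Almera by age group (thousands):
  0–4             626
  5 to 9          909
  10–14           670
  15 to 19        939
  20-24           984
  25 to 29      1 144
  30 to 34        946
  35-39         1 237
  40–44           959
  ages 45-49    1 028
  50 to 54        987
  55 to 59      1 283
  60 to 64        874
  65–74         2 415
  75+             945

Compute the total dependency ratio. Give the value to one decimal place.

0–14: 626 + 909 + 670 = 2 205
15–64: 939 + 984 + 1 144 + 946 + 1 237 + 959 + 1 028 + 987 + 1 283 + 874 = 10 381
65+: 2 415 + 945 = 3 360
Total dependency ratio = (2 205 + 3 360) / 10 381 × 100 = 5 565 / 10 381 × 100 = 53.6

Total dependency ratio: 53.6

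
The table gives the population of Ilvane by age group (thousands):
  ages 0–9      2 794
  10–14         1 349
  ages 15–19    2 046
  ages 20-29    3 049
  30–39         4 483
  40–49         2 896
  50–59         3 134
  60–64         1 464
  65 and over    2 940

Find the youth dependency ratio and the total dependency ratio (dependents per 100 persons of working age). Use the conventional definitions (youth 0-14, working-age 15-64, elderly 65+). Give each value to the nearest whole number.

Youth dependency ratio: 24
Total dependency ratio: 41

0–14: 2 794 + 1 349 = 4 143
15–64: 2 046 + 3 049 + 4 483 + 2 896 + 3 134 + 1 464 = 17 072
65+: 2 940
Youth dependency ratio = 4 143 / 17 072 × 100 = 24
Total dependency ratio = (4 143 + 2 940) / 17 072 × 100 = 7 083 / 17 072 × 100 = 41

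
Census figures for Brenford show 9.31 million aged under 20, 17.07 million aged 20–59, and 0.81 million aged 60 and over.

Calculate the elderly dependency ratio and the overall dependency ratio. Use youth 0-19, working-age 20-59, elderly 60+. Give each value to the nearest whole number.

Old-age dependency ratio: 5
Total dependency ratio: 59

Old-age dependency ratio = 0.81 / 17.07 × 100 = 5
Total dependency ratio = (9.31 + 0.81) / 17.07 × 100 = 10.12 / 17.07 × 100 = 59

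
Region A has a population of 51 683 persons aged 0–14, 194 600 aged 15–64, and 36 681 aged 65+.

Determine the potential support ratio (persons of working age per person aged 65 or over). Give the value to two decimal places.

Potential support ratio = 194 600 / 36 681 = 5.31

Potential support ratio: 5.31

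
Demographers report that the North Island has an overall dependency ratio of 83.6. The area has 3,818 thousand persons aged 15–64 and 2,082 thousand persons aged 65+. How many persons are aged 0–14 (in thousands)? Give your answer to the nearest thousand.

Total dependency ratio = (youth + elderly) / working-age × 100
83.6 = (Y + 2,082) / 3,818 × 100
⇒ 1,110

Aged 0–14: 1,110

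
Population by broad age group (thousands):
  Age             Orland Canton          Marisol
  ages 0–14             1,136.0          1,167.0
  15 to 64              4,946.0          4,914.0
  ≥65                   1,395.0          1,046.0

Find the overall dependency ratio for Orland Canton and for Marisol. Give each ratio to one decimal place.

Orland Canton: (1,136.0 + 1,395.0) / 4,946.0 × 100 = 2,531.0 / 4,946.0 × 100 = 51.2
Marisol: (1,167.0 + 1,046.0) / 4,914.0 × 100 = 2,213.0 / 4,914.0 × 100 = 45.0

Orland Canton: 51.2
Marisol: 45.0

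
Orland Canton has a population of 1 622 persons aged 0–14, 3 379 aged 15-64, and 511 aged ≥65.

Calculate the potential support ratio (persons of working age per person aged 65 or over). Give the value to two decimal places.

Potential support ratio: 6.61

Potential support ratio = 3 379 / 511 = 6.61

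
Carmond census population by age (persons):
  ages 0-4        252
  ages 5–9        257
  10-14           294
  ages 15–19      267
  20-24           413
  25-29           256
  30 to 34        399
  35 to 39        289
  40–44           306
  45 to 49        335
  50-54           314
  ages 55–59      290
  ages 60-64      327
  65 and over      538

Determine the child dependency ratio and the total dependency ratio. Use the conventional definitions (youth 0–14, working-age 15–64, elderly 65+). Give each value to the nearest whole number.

0–14: 252 + 257 + 294 = 803
15–64: 267 + 413 + 256 + 399 + 289 + 306 + 335 + 314 + 290 + 327 = 3196
65+: 538
Youth dependency ratio = 803 / 3196 × 100 = 25
Total dependency ratio = (803 + 538) / 3196 × 100 = 1341 / 3196 × 100 = 42

Youth dependency ratio: 25
Total dependency ratio: 42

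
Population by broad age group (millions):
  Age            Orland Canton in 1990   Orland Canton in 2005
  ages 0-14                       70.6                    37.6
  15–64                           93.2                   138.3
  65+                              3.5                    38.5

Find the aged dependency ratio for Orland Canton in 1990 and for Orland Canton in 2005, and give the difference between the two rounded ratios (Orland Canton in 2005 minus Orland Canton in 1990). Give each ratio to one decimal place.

Orland Canton in 1990: 3.5 / 93.2 × 100 = 3.8
Orland Canton in 2005: 38.5 / 138.3 × 100 = 27.8

Orland Canton in 1990: 3.8
Orland Canton in 2005: 27.8
Difference: +24.0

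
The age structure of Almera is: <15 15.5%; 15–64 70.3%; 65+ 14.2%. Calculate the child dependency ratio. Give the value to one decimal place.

Youth dependency ratio: 22.0

Youth dependency ratio = 15.5 / 70.3 × 100 = 22.0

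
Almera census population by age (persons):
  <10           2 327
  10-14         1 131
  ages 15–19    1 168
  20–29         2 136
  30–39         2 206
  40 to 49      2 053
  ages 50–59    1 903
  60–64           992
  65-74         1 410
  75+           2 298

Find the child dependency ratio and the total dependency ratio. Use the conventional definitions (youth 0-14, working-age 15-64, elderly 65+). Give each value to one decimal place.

0–14: 2 327 + 1 131 = 3 458
15–64: 1 168 + 2 136 + 2 206 + 2 053 + 1 903 + 992 = 10 458
65+: 1 410 + 2 298 = 3 708
Youth dependency ratio = 3 458 / 10 458 × 100 = 33.1
Total dependency ratio = (3 458 + 3 708) / 10 458 × 100 = 7 166 / 10 458 × 100 = 68.5

Youth dependency ratio: 33.1
Total dependency ratio: 68.5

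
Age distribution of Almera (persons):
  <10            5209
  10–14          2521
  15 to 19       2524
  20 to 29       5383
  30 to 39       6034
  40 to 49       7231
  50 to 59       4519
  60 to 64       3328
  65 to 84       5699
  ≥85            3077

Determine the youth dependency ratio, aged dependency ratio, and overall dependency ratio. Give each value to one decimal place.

Youth dependency ratio: 26.6
Old-age dependency ratio: 30.2
Total dependency ratio: 56.9

0–14: 5209 + 2521 = 7730
15–64: 2524 + 5383 + 6034 + 7231 + 4519 + 3328 = 29019
65+: 5699 + 3077 = 8776
Youth dependency ratio = 7730 / 29019 × 100 = 26.6
Old-age dependency ratio = 8776 / 29019 × 100 = 30.2
Total dependency ratio = (7730 + 8776) / 29019 × 100 = 16506 / 29019 × 100 = 56.9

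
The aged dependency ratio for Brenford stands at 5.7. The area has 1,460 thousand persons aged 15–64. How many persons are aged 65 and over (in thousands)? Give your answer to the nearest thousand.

Aged 65 and over: 83

Old-age dependency ratio = elderly / working-age × 100
5.7 = E / 1,460 × 100
⇒ 83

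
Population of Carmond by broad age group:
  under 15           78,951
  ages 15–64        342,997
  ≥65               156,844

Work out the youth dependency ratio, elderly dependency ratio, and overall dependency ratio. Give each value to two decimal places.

Youth dependency ratio = 78,951 / 342,997 × 100 = 23.02
Old-age dependency ratio = 156,844 / 342,997 × 100 = 45.73
Total dependency ratio = (78,951 + 156,844) / 342,997 × 100 = 235,795 / 342,997 × 100 = 68.75

Youth dependency ratio: 23.02
Old-age dependency ratio: 45.73
Total dependency ratio: 68.75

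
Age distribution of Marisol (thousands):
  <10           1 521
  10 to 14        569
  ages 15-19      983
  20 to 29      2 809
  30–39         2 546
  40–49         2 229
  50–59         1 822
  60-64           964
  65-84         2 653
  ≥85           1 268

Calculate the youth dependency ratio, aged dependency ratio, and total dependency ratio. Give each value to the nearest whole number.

0–14: 1 521 + 569 = 2 090
15–64: 983 + 2 809 + 2 546 + 2 229 + 1 822 + 964 = 11 353
65+: 2 653 + 1 268 = 3 921
Youth dependency ratio = 2 090 / 11 353 × 100 = 18
Old-age dependency ratio = 3 921 / 11 353 × 100 = 35
Total dependency ratio = (2 090 + 3 921) / 11 353 × 100 = 6 011 / 11 353 × 100 = 53

Youth dependency ratio: 18
Old-age dependency ratio: 35
Total dependency ratio: 53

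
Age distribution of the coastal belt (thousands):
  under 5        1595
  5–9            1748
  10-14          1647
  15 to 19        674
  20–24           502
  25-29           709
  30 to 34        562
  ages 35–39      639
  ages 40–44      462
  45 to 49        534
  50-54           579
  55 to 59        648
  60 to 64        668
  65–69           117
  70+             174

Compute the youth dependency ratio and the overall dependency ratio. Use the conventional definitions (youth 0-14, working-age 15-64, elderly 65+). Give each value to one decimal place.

Youth dependency ratio: 83.5
Total dependency ratio: 88.4

0–14: 1595 + 1748 + 1647 = 4990
15–64: 674 + 502 + 709 + 562 + 639 + 462 + 534 + 579 + 648 + 668 = 5977
65+: 117 + 174 = 291
Youth dependency ratio = 4990 / 5977 × 100 = 83.5
Total dependency ratio = (4990 + 291) / 5977 × 100 = 5281 / 5977 × 100 = 88.4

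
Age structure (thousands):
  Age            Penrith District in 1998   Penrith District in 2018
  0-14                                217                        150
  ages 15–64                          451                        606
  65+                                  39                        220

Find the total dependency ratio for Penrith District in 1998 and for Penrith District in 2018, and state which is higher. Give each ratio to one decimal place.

Penrith District in 1998: 56.8
Penrith District in 2018: 61.1
Higher: Penrith District in 2018

Penrith District in 1998: (217 + 39) / 451 × 100 = 256 / 451 × 100 = 56.8
Penrith District in 2018: (150 + 220) / 606 × 100 = 370 / 606 × 100 = 61.1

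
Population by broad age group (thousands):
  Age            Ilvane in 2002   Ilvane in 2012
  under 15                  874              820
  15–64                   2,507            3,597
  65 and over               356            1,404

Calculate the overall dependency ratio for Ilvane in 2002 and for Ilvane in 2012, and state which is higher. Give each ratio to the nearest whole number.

Ilvane in 2002: 49
Ilvane in 2012: 62
Higher: Ilvane in 2012

Ilvane in 2002: (874 + 356) / 2,507 × 100 = 1,230 / 2,507 × 100 = 49
Ilvane in 2012: (820 + 1,404) / 3,597 × 100 = 2,224 / 3,597 × 100 = 62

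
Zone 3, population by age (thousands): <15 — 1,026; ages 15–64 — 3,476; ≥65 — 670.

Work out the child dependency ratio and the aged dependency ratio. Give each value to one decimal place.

Youth dependency ratio = 1,026 / 3,476 × 100 = 29.5
Old-age dependency ratio = 670 / 3,476 × 100 = 19.3

Youth dependency ratio: 29.5
Old-age dependency ratio: 19.3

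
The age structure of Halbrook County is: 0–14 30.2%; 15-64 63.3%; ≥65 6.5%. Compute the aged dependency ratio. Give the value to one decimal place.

Old-age dependency ratio: 10.3

Old-age dependency ratio = 6.5 / 63.3 × 100 = 10.3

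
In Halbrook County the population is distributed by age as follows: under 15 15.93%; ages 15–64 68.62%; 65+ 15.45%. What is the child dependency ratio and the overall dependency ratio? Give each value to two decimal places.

Youth dependency ratio: 23.21
Total dependency ratio: 45.73

Youth dependency ratio = 15.93 / 68.62 × 100 = 23.21
Total dependency ratio = (15.93 + 15.45) / 68.62 × 100 = 31.38 / 68.62 × 100 = 45.73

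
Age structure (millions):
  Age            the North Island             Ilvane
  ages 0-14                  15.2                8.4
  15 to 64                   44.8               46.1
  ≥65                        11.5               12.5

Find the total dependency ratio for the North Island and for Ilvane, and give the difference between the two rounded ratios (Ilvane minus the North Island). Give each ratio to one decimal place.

the North Island: 59.6
Ilvane: 45.3
Difference: -14.3

the North Island: (15.2 + 11.5) / 44.8 × 100 = 26.7 / 44.8 × 100 = 59.6
Ilvane: (8.4 + 12.5) / 46.1 × 100 = 20.9 / 46.1 × 100 = 45.3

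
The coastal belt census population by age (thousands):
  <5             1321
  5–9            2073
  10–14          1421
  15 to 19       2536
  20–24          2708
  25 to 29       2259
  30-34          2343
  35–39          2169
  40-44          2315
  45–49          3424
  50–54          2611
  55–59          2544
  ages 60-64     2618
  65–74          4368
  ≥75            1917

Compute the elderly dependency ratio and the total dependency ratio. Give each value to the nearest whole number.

0–14: 1321 + 2073 + 1421 = 4815
15–64: 2536 + 2708 + 2259 + 2343 + 2169 + 2315 + 3424 + 2611 + 2544 + 2618 = 25527
65+: 4368 + 1917 = 6285
Old-age dependency ratio = 6285 / 25527 × 100 = 25
Total dependency ratio = (4815 + 6285) / 25527 × 100 = 11100 / 25527 × 100 = 43

Old-age dependency ratio: 25
Total dependency ratio: 43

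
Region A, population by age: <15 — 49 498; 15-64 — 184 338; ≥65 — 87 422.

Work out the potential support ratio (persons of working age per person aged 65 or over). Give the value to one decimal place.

Potential support ratio = 184 338 / 87 422 = 2.1

Potential support ratio: 2.1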